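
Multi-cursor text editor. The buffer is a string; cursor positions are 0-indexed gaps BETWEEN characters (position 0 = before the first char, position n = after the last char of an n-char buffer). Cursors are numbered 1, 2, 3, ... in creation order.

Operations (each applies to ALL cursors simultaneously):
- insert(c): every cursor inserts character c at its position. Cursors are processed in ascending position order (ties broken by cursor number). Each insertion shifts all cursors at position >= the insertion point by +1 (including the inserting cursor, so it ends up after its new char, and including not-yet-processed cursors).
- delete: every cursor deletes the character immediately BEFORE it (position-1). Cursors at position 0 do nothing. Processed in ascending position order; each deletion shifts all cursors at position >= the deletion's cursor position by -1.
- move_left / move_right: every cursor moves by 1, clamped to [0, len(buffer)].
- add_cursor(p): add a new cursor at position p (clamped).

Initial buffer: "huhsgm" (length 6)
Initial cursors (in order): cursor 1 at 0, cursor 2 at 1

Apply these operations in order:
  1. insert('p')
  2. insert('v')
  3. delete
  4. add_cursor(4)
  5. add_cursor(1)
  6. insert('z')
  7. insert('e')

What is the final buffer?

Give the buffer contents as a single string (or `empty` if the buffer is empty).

After op 1 (insert('p')): buffer="phpuhsgm" (len 8), cursors c1@1 c2@3, authorship 1.2.....
After op 2 (insert('v')): buffer="pvhpvuhsgm" (len 10), cursors c1@2 c2@5, authorship 11.22.....
After op 3 (delete): buffer="phpuhsgm" (len 8), cursors c1@1 c2@3, authorship 1.2.....
After op 4 (add_cursor(4)): buffer="phpuhsgm" (len 8), cursors c1@1 c2@3 c3@4, authorship 1.2.....
After op 5 (add_cursor(1)): buffer="phpuhsgm" (len 8), cursors c1@1 c4@1 c2@3 c3@4, authorship 1.2.....
After op 6 (insert('z')): buffer="pzzhpzuzhsgm" (len 12), cursors c1@3 c4@3 c2@6 c3@8, authorship 114.22.3....
After op 7 (insert('e')): buffer="pzzeehpzeuzehsgm" (len 16), cursors c1@5 c4@5 c2@9 c3@12, authorship 11414.222.33....

Answer: pzzeehpzeuzehsgm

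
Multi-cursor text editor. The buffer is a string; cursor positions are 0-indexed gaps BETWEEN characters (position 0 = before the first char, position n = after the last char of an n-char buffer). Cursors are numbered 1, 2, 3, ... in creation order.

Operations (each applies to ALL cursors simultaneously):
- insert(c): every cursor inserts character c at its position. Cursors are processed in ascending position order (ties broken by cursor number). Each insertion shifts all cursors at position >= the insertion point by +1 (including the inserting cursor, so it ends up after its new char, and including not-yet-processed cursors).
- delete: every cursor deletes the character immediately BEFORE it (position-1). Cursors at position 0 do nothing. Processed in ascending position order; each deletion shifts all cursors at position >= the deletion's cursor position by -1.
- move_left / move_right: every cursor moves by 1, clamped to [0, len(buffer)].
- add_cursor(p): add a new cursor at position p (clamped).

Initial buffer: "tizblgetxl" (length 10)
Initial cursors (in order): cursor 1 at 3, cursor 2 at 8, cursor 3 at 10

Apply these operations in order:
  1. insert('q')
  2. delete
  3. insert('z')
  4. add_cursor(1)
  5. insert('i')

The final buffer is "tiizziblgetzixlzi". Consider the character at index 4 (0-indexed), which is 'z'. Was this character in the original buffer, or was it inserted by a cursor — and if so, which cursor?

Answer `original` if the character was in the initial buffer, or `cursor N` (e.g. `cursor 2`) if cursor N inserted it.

Answer: cursor 1

Derivation:
After op 1 (insert('q')): buffer="tizqblgetqxlq" (len 13), cursors c1@4 c2@10 c3@13, authorship ...1.....2..3
After op 2 (delete): buffer="tizblgetxl" (len 10), cursors c1@3 c2@8 c3@10, authorship ..........
After op 3 (insert('z')): buffer="tizzblgetzxlz" (len 13), cursors c1@4 c2@10 c3@13, authorship ...1.....2..3
After op 4 (add_cursor(1)): buffer="tizzblgetzxlz" (len 13), cursors c4@1 c1@4 c2@10 c3@13, authorship ...1.....2..3
After op 5 (insert('i')): buffer="tiizziblgetzixlzi" (len 17), cursors c4@2 c1@6 c2@13 c3@17, authorship .4..11.....22..33
Authorship (.=original, N=cursor N): . 4 . . 1 1 . . . . . 2 2 . . 3 3
Index 4: author = 1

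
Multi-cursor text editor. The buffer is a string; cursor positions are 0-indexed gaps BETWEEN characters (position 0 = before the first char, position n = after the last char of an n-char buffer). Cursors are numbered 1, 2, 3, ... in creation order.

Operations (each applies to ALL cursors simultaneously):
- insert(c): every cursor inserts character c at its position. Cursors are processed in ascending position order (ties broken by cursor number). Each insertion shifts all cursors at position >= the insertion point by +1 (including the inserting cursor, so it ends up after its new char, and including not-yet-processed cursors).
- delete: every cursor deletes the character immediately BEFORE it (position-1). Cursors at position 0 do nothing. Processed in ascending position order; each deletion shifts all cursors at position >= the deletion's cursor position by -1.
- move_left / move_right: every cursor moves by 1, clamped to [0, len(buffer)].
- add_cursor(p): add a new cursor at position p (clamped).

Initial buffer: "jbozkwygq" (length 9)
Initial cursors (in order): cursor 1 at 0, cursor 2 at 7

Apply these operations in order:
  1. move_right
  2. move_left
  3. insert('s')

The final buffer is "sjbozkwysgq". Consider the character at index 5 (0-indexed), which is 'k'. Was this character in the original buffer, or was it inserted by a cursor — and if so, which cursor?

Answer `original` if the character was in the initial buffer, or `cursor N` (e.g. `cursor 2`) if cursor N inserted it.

Answer: original

Derivation:
After op 1 (move_right): buffer="jbozkwygq" (len 9), cursors c1@1 c2@8, authorship .........
After op 2 (move_left): buffer="jbozkwygq" (len 9), cursors c1@0 c2@7, authorship .........
After op 3 (insert('s')): buffer="sjbozkwysgq" (len 11), cursors c1@1 c2@9, authorship 1.......2..
Authorship (.=original, N=cursor N): 1 . . . . . . . 2 . .
Index 5: author = original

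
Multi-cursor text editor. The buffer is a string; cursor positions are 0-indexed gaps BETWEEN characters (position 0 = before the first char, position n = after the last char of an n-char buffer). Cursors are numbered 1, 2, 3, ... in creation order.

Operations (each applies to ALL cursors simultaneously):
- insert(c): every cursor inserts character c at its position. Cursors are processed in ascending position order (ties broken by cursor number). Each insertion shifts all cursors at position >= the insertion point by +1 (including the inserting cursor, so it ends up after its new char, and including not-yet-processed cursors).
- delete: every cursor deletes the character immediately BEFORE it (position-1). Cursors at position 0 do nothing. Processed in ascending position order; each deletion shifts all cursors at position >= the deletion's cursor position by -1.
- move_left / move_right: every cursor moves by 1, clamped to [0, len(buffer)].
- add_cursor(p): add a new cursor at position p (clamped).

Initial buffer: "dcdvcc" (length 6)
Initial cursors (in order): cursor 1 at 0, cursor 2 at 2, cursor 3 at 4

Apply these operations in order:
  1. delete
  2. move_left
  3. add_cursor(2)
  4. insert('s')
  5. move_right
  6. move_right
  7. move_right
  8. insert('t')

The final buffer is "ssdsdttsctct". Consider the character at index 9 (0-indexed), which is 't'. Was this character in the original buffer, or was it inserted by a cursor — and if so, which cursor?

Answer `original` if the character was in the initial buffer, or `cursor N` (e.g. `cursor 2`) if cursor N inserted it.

After op 1 (delete): buffer="ddcc" (len 4), cursors c1@0 c2@1 c3@2, authorship ....
After op 2 (move_left): buffer="ddcc" (len 4), cursors c1@0 c2@0 c3@1, authorship ....
After op 3 (add_cursor(2)): buffer="ddcc" (len 4), cursors c1@0 c2@0 c3@1 c4@2, authorship ....
After op 4 (insert('s')): buffer="ssdsdscc" (len 8), cursors c1@2 c2@2 c3@4 c4@6, authorship 12.3.4..
After op 5 (move_right): buffer="ssdsdscc" (len 8), cursors c1@3 c2@3 c3@5 c4@7, authorship 12.3.4..
After op 6 (move_right): buffer="ssdsdscc" (len 8), cursors c1@4 c2@4 c3@6 c4@8, authorship 12.3.4..
After op 7 (move_right): buffer="ssdsdscc" (len 8), cursors c1@5 c2@5 c3@7 c4@8, authorship 12.3.4..
After op 8 (insert('t')): buffer="ssdsdttsctct" (len 12), cursors c1@7 c2@7 c3@10 c4@12, authorship 12.3.124.3.4
Authorship (.=original, N=cursor N): 1 2 . 3 . 1 2 4 . 3 . 4
Index 9: author = 3

Answer: cursor 3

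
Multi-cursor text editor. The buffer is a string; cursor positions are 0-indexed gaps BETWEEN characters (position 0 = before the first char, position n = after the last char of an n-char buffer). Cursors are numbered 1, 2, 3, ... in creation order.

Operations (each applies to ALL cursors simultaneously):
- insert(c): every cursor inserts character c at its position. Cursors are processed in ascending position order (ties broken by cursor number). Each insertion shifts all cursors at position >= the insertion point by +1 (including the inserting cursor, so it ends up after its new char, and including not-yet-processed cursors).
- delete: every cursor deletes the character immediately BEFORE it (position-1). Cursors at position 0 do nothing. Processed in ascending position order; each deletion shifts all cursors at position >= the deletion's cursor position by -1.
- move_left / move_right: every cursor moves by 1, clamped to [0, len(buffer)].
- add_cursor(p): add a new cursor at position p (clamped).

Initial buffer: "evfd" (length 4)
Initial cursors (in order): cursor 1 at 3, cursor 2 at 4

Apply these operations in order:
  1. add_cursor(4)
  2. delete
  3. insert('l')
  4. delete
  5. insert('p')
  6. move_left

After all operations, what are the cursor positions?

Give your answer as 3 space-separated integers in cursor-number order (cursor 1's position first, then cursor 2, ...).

After op 1 (add_cursor(4)): buffer="evfd" (len 4), cursors c1@3 c2@4 c3@4, authorship ....
After op 2 (delete): buffer="e" (len 1), cursors c1@1 c2@1 c3@1, authorship .
After op 3 (insert('l')): buffer="elll" (len 4), cursors c1@4 c2@4 c3@4, authorship .123
After op 4 (delete): buffer="e" (len 1), cursors c1@1 c2@1 c3@1, authorship .
After op 5 (insert('p')): buffer="eppp" (len 4), cursors c1@4 c2@4 c3@4, authorship .123
After op 6 (move_left): buffer="eppp" (len 4), cursors c1@3 c2@3 c3@3, authorship .123

Answer: 3 3 3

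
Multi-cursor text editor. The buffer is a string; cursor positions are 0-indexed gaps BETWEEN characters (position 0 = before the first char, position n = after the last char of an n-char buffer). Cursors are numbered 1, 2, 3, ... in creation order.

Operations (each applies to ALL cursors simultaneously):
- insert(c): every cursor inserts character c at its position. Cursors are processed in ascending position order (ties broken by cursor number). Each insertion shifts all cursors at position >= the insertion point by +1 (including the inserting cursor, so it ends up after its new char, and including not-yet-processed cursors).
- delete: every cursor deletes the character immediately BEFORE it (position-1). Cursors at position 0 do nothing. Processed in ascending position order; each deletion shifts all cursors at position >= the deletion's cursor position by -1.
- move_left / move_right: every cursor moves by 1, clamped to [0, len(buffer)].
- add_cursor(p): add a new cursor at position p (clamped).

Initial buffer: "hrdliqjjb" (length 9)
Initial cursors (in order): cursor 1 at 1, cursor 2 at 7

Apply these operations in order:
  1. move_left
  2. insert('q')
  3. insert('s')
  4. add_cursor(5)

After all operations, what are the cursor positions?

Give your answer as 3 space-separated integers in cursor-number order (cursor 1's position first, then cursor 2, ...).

After op 1 (move_left): buffer="hrdliqjjb" (len 9), cursors c1@0 c2@6, authorship .........
After op 2 (insert('q')): buffer="qhrdliqqjjb" (len 11), cursors c1@1 c2@8, authorship 1......2...
After op 3 (insert('s')): buffer="qshrdliqqsjjb" (len 13), cursors c1@2 c2@10, authorship 11......22...
After op 4 (add_cursor(5)): buffer="qshrdliqqsjjb" (len 13), cursors c1@2 c3@5 c2@10, authorship 11......22...

Answer: 2 10 5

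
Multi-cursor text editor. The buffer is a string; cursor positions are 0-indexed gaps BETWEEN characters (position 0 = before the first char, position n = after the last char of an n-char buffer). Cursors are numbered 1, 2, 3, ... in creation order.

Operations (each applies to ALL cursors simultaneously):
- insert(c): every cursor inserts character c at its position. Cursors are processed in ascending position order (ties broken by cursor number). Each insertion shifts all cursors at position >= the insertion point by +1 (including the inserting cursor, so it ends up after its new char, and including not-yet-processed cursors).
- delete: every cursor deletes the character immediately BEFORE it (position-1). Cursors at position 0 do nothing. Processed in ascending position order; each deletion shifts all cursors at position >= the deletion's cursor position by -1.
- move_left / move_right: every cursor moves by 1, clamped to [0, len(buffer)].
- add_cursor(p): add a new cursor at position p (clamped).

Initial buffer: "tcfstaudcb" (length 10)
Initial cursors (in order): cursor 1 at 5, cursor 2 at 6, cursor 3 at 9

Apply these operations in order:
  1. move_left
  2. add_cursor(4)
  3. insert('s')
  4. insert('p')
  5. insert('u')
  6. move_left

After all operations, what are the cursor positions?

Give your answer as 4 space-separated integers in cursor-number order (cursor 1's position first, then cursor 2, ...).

After op 1 (move_left): buffer="tcfstaudcb" (len 10), cursors c1@4 c2@5 c3@8, authorship ..........
After op 2 (add_cursor(4)): buffer="tcfstaudcb" (len 10), cursors c1@4 c4@4 c2@5 c3@8, authorship ..........
After op 3 (insert('s')): buffer="tcfssstsaudscb" (len 14), cursors c1@6 c4@6 c2@8 c3@12, authorship ....14.2...3..
After op 4 (insert('p')): buffer="tcfssspptspaudspcb" (len 18), cursors c1@8 c4@8 c2@11 c3@16, authorship ....1414.22...33..
After op 5 (insert('u')): buffer="tcfsssppuutspuaudspucb" (len 22), cursors c1@10 c4@10 c2@14 c3@20, authorship ....141414.222...333..
After op 6 (move_left): buffer="tcfsssppuutspuaudspucb" (len 22), cursors c1@9 c4@9 c2@13 c3@19, authorship ....141414.222...333..

Answer: 9 13 19 9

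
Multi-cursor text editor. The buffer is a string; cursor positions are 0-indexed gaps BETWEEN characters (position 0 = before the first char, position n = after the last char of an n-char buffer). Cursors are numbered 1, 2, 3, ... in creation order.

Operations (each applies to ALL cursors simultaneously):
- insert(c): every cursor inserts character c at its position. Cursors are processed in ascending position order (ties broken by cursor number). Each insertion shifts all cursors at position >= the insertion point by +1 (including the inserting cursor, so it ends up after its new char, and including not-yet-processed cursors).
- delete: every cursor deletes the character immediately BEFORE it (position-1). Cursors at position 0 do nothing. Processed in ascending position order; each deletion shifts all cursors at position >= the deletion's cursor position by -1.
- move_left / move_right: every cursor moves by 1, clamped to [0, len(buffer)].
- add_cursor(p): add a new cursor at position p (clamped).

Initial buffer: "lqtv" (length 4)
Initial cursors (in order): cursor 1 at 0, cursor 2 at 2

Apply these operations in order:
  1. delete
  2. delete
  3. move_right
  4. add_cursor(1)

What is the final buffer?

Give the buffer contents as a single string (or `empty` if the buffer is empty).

Answer: tv

Derivation:
After op 1 (delete): buffer="ltv" (len 3), cursors c1@0 c2@1, authorship ...
After op 2 (delete): buffer="tv" (len 2), cursors c1@0 c2@0, authorship ..
After op 3 (move_right): buffer="tv" (len 2), cursors c1@1 c2@1, authorship ..
After op 4 (add_cursor(1)): buffer="tv" (len 2), cursors c1@1 c2@1 c3@1, authorship ..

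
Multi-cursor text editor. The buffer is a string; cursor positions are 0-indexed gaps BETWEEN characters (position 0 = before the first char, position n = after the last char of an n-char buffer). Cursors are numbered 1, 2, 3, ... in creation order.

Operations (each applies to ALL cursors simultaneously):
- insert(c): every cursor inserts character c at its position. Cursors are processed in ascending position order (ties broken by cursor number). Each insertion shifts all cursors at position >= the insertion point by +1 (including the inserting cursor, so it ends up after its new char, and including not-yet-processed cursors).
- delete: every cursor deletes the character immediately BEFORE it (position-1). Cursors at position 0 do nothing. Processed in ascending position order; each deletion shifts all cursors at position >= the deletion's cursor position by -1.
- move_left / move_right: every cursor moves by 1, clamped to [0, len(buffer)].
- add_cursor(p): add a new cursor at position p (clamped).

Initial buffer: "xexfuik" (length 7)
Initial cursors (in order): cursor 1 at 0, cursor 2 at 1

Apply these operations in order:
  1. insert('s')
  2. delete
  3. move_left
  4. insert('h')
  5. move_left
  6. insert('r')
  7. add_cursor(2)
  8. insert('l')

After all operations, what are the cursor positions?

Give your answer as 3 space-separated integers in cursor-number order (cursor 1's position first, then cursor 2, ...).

After op 1 (insert('s')): buffer="sxsexfuik" (len 9), cursors c1@1 c2@3, authorship 1.2......
After op 2 (delete): buffer="xexfuik" (len 7), cursors c1@0 c2@1, authorship .......
After op 3 (move_left): buffer="xexfuik" (len 7), cursors c1@0 c2@0, authorship .......
After op 4 (insert('h')): buffer="hhxexfuik" (len 9), cursors c1@2 c2@2, authorship 12.......
After op 5 (move_left): buffer="hhxexfuik" (len 9), cursors c1@1 c2@1, authorship 12.......
After op 6 (insert('r')): buffer="hrrhxexfuik" (len 11), cursors c1@3 c2@3, authorship 1122.......
After op 7 (add_cursor(2)): buffer="hrrhxexfuik" (len 11), cursors c3@2 c1@3 c2@3, authorship 1122.......
After op 8 (insert('l')): buffer="hrlrllhxexfuik" (len 14), cursors c3@3 c1@6 c2@6, authorship 1132122.......

Answer: 6 6 3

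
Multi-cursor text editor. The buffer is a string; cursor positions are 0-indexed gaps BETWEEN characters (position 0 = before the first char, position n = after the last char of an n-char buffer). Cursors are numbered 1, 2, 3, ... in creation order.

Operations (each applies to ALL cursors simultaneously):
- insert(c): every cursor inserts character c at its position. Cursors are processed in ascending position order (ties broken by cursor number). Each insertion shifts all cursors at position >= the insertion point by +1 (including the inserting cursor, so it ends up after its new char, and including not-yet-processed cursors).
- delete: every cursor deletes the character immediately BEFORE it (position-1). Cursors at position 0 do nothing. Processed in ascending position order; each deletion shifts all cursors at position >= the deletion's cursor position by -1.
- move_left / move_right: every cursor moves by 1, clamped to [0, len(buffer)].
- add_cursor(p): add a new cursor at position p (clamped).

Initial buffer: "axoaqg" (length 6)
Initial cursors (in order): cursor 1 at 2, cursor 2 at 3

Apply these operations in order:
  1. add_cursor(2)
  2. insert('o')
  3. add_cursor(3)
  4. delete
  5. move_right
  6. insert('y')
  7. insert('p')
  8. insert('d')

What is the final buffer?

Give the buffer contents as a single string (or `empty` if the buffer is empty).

Answer: aoyyypppdddaypdqg

Derivation:
After op 1 (add_cursor(2)): buffer="axoaqg" (len 6), cursors c1@2 c3@2 c2@3, authorship ......
After op 2 (insert('o')): buffer="axooooaqg" (len 9), cursors c1@4 c3@4 c2@6, authorship ..13.2...
After op 3 (add_cursor(3)): buffer="axooooaqg" (len 9), cursors c4@3 c1@4 c3@4 c2@6, authorship ..13.2...
After op 4 (delete): buffer="aoaqg" (len 5), cursors c1@1 c3@1 c4@1 c2@2, authorship .....
After op 5 (move_right): buffer="aoaqg" (len 5), cursors c1@2 c3@2 c4@2 c2@3, authorship .....
After op 6 (insert('y')): buffer="aoyyyayqg" (len 9), cursors c1@5 c3@5 c4@5 c2@7, authorship ..134.2..
After op 7 (insert('p')): buffer="aoyyypppaypqg" (len 13), cursors c1@8 c3@8 c4@8 c2@11, authorship ..134134.22..
After op 8 (insert('d')): buffer="aoyyypppdddaypdqg" (len 17), cursors c1@11 c3@11 c4@11 c2@15, authorship ..134134134.222..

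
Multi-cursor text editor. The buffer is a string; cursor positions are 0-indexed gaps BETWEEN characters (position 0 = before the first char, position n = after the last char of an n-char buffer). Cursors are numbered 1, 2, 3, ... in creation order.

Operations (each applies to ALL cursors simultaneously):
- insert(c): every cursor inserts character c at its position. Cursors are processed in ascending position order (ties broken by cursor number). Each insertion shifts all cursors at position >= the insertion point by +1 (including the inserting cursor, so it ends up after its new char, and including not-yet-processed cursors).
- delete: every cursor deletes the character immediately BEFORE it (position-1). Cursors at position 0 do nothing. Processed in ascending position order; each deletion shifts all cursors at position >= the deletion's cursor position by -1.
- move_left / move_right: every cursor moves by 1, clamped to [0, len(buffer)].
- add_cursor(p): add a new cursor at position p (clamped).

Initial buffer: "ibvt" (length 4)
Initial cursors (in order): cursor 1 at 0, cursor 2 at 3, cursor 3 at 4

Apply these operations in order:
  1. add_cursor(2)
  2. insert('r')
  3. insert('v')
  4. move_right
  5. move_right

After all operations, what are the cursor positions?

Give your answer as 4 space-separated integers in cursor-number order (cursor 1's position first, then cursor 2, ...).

After op 1 (add_cursor(2)): buffer="ibvt" (len 4), cursors c1@0 c4@2 c2@3 c3@4, authorship ....
After op 2 (insert('r')): buffer="ribrvrtr" (len 8), cursors c1@1 c4@4 c2@6 c3@8, authorship 1..4.2.3
After op 3 (insert('v')): buffer="rvibrvvrvtrv" (len 12), cursors c1@2 c4@6 c2@9 c3@12, authorship 11..44.22.33
After op 4 (move_right): buffer="rvibrvvrvtrv" (len 12), cursors c1@3 c4@7 c2@10 c3@12, authorship 11..44.22.33
After op 5 (move_right): buffer="rvibrvvrvtrv" (len 12), cursors c1@4 c4@8 c2@11 c3@12, authorship 11..44.22.33

Answer: 4 11 12 8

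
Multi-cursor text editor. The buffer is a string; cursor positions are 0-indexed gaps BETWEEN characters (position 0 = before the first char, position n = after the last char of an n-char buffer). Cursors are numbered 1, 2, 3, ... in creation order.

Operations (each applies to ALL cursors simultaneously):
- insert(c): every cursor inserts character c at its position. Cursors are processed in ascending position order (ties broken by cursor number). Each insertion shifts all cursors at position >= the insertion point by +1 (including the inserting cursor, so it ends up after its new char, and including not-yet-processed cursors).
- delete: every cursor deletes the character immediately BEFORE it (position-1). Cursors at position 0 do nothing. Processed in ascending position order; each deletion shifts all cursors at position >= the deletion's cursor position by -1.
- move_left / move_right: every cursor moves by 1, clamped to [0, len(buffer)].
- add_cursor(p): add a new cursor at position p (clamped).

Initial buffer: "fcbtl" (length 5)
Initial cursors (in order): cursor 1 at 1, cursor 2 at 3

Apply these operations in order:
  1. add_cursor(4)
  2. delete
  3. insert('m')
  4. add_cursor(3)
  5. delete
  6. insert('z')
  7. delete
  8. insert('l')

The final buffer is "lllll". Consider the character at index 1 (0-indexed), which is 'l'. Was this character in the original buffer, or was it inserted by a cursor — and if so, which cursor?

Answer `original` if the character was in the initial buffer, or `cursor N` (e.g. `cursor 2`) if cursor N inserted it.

After op 1 (add_cursor(4)): buffer="fcbtl" (len 5), cursors c1@1 c2@3 c3@4, authorship .....
After op 2 (delete): buffer="cl" (len 2), cursors c1@0 c2@1 c3@1, authorship ..
After op 3 (insert('m')): buffer="mcmml" (len 5), cursors c1@1 c2@4 c3@4, authorship 1.23.
After op 4 (add_cursor(3)): buffer="mcmml" (len 5), cursors c1@1 c4@3 c2@4 c3@4, authorship 1.23.
After op 5 (delete): buffer="l" (len 1), cursors c1@0 c2@0 c3@0 c4@0, authorship .
After op 6 (insert('z')): buffer="zzzzl" (len 5), cursors c1@4 c2@4 c3@4 c4@4, authorship 1234.
After op 7 (delete): buffer="l" (len 1), cursors c1@0 c2@0 c3@0 c4@0, authorship .
After op 8 (insert('l')): buffer="lllll" (len 5), cursors c1@4 c2@4 c3@4 c4@4, authorship 1234.
Authorship (.=original, N=cursor N): 1 2 3 4 .
Index 1: author = 2

Answer: cursor 2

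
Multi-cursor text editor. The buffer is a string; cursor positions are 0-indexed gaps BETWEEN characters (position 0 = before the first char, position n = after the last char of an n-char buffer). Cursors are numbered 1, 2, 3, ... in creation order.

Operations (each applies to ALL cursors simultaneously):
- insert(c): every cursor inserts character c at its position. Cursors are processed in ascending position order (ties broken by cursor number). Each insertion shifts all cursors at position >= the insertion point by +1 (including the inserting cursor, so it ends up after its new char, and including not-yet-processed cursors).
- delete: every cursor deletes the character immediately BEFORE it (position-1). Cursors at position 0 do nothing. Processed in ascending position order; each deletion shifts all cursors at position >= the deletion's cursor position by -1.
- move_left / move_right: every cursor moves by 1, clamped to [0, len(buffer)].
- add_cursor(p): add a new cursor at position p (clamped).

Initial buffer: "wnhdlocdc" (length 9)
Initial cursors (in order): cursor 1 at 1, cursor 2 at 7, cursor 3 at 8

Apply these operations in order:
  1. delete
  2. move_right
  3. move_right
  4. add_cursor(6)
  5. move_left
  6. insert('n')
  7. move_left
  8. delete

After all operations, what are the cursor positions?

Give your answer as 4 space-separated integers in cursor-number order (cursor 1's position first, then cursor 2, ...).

After op 1 (delete): buffer="nhdloc" (len 6), cursors c1@0 c2@5 c3@5, authorship ......
After op 2 (move_right): buffer="nhdloc" (len 6), cursors c1@1 c2@6 c3@6, authorship ......
After op 3 (move_right): buffer="nhdloc" (len 6), cursors c1@2 c2@6 c3@6, authorship ......
After op 4 (add_cursor(6)): buffer="nhdloc" (len 6), cursors c1@2 c2@6 c3@6 c4@6, authorship ......
After op 5 (move_left): buffer="nhdloc" (len 6), cursors c1@1 c2@5 c3@5 c4@5, authorship ......
After op 6 (insert('n')): buffer="nnhdlonnnc" (len 10), cursors c1@2 c2@9 c3@9 c4@9, authorship .1....234.
After op 7 (move_left): buffer="nnhdlonnnc" (len 10), cursors c1@1 c2@8 c3@8 c4@8, authorship .1....234.
After op 8 (delete): buffer="nhdlnc" (len 6), cursors c1@0 c2@4 c3@4 c4@4, authorship 1...4.

Answer: 0 4 4 4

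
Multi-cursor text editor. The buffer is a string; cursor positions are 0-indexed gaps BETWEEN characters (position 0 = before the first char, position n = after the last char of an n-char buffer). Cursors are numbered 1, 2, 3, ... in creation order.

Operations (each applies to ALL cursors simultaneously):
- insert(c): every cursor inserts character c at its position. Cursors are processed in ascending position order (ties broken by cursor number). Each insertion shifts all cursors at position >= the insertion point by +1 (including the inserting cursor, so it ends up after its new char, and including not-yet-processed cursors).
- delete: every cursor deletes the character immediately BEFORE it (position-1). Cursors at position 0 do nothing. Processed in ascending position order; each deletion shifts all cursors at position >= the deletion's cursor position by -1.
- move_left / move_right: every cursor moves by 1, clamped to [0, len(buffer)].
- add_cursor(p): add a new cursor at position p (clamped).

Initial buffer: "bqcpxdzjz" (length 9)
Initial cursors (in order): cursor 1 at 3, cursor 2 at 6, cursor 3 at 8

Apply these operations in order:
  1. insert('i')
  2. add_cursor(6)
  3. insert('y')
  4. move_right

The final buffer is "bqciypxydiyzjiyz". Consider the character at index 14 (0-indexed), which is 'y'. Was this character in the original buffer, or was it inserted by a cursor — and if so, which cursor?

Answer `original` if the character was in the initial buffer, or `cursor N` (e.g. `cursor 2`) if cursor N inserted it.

After op 1 (insert('i')): buffer="bqcipxdizjiz" (len 12), cursors c1@4 c2@8 c3@11, authorship ...1...2..3.
After op 2 (add_cursor(6)): buffer="bqcipxdizjiz" (len 12), cursors c1@4 c4@6 c2@8 c3@11, authorship ...1...2..3.
After op 3 (insert('y')): buffer="bqciypxydiyzjiyz" (len 16), cursors c1@5 c4@8 c2@11 c3@15, authorship ...11..4.22..33.
After op 4 (move_right): buffer="bqciypxydiyzjiyz" (len 16), cursors c1@6 c4@9 c2@12 c3@16, authorship ...11..4.22..33.
Authorship (.=original, N=cursor N): . . . 1 1 . . 4 . 2 2 . . 3 3 .
Index 14: author = 3

Answer: cursor 3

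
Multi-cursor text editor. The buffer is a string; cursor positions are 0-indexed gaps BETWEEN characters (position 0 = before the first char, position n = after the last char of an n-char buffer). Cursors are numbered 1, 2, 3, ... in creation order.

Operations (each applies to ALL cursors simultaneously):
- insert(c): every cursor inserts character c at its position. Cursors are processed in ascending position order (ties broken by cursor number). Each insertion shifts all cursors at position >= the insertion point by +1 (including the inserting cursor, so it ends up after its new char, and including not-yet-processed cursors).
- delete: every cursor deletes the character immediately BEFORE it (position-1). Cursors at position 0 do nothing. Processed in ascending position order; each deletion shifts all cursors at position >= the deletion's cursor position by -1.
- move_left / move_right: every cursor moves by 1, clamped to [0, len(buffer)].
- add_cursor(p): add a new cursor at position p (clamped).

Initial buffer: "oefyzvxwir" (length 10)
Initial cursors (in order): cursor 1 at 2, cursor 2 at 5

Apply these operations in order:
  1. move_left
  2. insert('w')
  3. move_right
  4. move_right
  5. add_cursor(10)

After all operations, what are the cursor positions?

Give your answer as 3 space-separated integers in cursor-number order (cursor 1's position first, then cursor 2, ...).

After op 1 (move_left): buffer="oefyzvxwir" (len 10), cursors c1@1 c2@4, authorship ..........
After op 2 (insert('w')): buffer="owefywzvxwir" (len 12), cursors c1@2 c2@6, authorship .1...2......
After op 3 (move_right): buffer="owefywzvxwir" (len 12), cursors c1@3 c2@7, authorship .1...2......
After op 4 (move_right): buffer="owefywzvxwir" (len 12), cursors c1@4 c2@8, authorship .1...2......
After op 5 (add_cursor(10)): buffer="owefywzvxwir" (len 12), cursors c1@4 c2@8 c3@10, authorship .1...2......

Answer: 4 8 10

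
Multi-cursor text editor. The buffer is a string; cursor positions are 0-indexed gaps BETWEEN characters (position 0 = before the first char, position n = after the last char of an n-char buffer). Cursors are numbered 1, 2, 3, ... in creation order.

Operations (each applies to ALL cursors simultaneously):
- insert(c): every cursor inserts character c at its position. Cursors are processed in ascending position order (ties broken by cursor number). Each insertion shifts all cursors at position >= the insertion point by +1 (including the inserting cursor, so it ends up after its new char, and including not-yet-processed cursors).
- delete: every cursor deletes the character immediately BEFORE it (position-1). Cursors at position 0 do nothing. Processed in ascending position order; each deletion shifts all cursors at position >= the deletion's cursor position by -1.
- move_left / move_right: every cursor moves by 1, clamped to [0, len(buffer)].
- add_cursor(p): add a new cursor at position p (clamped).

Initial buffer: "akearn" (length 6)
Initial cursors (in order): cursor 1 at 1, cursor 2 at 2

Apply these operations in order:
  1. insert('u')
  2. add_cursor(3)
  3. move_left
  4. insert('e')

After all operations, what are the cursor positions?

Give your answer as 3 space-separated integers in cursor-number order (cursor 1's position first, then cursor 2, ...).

After op 1 (insert('u')): buffer="aukuearn" (len 8), cursors c1@2 c2@4, authorship .1.2....
After op 2 (add_cursor(3)): buffer="aukuearn" (len 8), cursors c1@2 c3@3 c2@4, authorship .1.2....
After op 3 (move_left): buffer="aukuearn" (len 8), cursors c1@1 c3@2 c2@3, authorship .1.2....
After op 4 (insert('e')): buffer="aeuekeuearn" (len 11), cursors c1@2 c3@4 c2@6, authorship .113.22....

Answer: 2 6 4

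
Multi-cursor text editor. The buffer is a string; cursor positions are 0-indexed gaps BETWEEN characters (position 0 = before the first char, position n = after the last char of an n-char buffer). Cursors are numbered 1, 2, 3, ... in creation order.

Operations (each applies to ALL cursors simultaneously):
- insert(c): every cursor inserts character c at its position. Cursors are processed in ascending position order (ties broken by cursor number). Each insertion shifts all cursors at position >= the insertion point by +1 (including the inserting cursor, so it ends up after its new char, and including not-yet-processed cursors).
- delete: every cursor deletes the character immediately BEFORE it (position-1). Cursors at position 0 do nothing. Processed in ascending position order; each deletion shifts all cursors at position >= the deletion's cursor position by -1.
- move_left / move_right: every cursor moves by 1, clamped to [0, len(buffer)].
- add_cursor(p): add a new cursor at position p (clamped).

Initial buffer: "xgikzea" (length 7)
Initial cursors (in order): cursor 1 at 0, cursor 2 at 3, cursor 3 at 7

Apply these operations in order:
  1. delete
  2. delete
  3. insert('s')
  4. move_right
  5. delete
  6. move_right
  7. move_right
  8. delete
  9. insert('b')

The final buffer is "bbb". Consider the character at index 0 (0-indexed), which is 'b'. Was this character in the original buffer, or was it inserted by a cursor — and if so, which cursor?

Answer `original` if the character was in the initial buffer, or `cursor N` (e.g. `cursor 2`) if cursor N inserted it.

After op 1 (delete): buffer="xgkze" (len 5), cursors c1@0 c2@2 c3@5, authorship .....
After op 2 (delete): buffer="xkz" (len 3), cursors c1@0 c2@1 c3@3, authorship ...
After op 3 (insert('s')): buffer="sxskzs" (len 6), cursors c1@1 c2@3 c3@6, authorship 1.2..3
After op 4 (move_right): buffer="sxskzs" (len 6), cursors c1@2 c2@4 c3@6, authorship 1.2..3
After op 5 (delete): buffer="ssz" (len 3), cursors c1@1 c2@2 c3@3, authorship 12.
After op 6 (move_right): buffer="ssz" (len 3), cursors c1@2 c2@3 c3@3, authorship 12.
After op 7 (move_right): buffer="ssz" (len 3), cursors c1@3 c2@3 c3@3, authorship 12.
After op 8 (delete): buffer="" (len 0), cursors c1@0 c2@0 c3@0, authorship 
After op 9 (insert('b')): buffer="bbb" (len 3), cursors c1@3 c2@3 c3@3, authorship 123
Authorship (.=original, N=cursor N): 1 2 3
Index 0: author = 1

Answer: cursor 1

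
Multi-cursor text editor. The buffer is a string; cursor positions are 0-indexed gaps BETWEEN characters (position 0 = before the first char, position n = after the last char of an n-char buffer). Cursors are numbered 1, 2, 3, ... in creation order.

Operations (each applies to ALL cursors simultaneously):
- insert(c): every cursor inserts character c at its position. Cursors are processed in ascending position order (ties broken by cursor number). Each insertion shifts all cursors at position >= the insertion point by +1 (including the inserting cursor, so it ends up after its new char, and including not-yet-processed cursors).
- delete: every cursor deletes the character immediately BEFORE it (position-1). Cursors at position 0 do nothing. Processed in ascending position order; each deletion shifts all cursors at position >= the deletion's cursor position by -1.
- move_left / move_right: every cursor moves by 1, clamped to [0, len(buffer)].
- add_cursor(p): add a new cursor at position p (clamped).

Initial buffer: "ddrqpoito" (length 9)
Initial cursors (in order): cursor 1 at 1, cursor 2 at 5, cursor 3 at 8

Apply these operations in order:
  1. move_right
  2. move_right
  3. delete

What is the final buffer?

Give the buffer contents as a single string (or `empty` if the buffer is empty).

Answer: ddqpot

Derivation:
After op 1 (move_right): buffer="ddrqpoito" (len 9), cursors c1@2 c2@6 c3@9, authorship .........
After op 2 (move_right): buffer="ddrqpoito" (len 9), cursors c1@3 c2@7 c3@9, authorship .........
After op 3 (delete): buffer="ddqpot" (len 6), cursors c1@2 c2@5 c3@6, authorship ......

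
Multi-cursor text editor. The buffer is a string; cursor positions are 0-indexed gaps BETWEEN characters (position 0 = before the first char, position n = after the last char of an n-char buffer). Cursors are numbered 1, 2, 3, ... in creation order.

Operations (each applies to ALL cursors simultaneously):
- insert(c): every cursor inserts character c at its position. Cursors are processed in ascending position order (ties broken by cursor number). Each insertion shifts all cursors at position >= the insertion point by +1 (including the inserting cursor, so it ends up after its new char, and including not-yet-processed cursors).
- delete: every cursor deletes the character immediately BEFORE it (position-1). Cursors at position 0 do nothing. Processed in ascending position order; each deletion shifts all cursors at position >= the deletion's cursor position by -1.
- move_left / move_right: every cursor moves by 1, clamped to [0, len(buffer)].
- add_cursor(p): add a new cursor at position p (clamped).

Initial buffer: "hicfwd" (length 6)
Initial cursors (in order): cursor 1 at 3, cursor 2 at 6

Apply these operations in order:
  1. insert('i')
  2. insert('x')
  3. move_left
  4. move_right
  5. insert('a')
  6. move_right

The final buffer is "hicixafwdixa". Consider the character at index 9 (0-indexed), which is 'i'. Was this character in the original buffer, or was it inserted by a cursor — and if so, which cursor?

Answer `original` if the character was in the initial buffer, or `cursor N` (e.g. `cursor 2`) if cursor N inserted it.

Answer: cursor 2

Derivation:
After op 1 (insert('i')): buffer="hicifwdi" (len 8), cursors c1@4 c2@8, authorship ...1...2
After op 2 (insert('x')): buffer="hicixfwdix" (len 10), cursors c1@5 c2@10, authorship ...11...22
After op 3 (move_left): buffer="hicixfwdix" (len 10), cursors c1@4 c2@9, authorship ...11...22
After op 4 (move_right): buffer="hicixfwdix" (len 10), cursors c1@5 c2@10, authorship ...11...22
After op 5 (insert('a')): buffer="hicixafwdixa" (len 12), cursors c1@6 c2@12, authorship ...111...222
After op 6 (move_right): buffer="hicixafwdixa" (len 12), cursors c1@7 c2@12, authorship ...111...222
Authorship (.=original, N=cursor N): . . . 1 1 1 . . . 2 2 2
Index 9: author = 2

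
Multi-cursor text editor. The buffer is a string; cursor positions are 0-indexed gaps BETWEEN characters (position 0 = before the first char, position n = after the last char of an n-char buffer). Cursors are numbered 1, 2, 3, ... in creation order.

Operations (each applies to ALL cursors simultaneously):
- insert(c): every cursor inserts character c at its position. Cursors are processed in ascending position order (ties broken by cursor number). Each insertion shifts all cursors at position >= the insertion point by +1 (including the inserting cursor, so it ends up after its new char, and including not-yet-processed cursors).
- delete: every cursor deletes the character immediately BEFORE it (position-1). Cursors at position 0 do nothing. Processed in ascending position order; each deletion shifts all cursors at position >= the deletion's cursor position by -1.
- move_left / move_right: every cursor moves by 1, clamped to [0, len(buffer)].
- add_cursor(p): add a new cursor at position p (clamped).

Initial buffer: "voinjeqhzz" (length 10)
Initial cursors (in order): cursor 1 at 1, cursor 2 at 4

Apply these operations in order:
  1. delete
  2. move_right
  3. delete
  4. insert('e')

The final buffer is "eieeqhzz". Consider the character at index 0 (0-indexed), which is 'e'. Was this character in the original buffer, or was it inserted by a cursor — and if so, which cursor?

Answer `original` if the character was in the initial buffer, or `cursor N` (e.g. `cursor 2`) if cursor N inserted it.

Answer: cursor 1

Derivation:
After op 1 (delete): buffer="oijeqhzz" (len 8), cursors c1@0 c2@2, authorship ........
After op 2 (move_right): buffer="oijeqhzz" (len 8), cursors c1@1 c2@3, authorship ........
After op 3 (delete): buffer="ieqhzz" (len 6), cursors c1@0 c2@1, authorship ......
After op 4 (insert('e')): buffer="eieeqhzz" (len 8), cursors c1@1 c2@3, authorship 1.2.....
Authorship (.=original, N=cursor N): 1 . 2 . . . . .
Index 0: author = 1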